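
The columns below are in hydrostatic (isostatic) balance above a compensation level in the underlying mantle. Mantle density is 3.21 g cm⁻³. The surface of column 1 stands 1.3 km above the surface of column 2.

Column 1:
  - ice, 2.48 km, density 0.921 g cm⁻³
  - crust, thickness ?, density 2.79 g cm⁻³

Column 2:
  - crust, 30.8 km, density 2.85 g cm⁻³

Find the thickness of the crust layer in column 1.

Take the compensation level at the base of the deeper column (depth z_c below the surface of column 1) and equate Σ ρ_i t_i down to z_c; mantle fills any gap and the z_c terms cancel.
Column 1: 2.48×0.921 + x×2.79 + (z_c − 2.48 − x)×3.21
Column 2: 1.3×0 + 30.8×2.85 + (z_c − 1.3 − 30.8)×3.21
The z_c×3.21 term appears on both sides and cancels. Collect the known terms of each column as K = Σ(ρt)_known − 3.21 × (depth of known layers): K_1 = 2.28408 − 3.21×2.48 = −5.67672; K_2 = 87.78 − 3.21×(1.3 + 30.8) = −15.261.
Balance: K_1 − x×(3.21 − 2.79) = K_2, so x = (K_1 − K_2)/(3.21 − 2.79) = 9.58428/0.42 = 22.8 km.

22.8 km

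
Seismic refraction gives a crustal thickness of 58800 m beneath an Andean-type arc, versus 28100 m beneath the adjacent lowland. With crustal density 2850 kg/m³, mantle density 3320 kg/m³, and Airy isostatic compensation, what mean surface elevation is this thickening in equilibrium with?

4350 m

Excess crust Δ = 58800 m − 28100 m = 30700 m, split between elevation h and root r with h + r = Δ.
Airy balance ρ_c h = (ρ_m − ρ_c) r gives r = h ρ_c/(ρ_m − ρ_c), so h (1 + ρ_c/(ρ_m − ρ_c)) = Δ, i.e. h = Δ (ρ_m − ρ_c)/ρ_m.
h = 30700 m × 470/3320 = 4350 m.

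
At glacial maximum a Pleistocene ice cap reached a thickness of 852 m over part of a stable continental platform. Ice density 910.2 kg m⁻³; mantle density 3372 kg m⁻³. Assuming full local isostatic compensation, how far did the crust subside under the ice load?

By Archimedes' principle applied to the lithosphere: the ice load ρ_ice t is balanced by mantle displaced below, ρ_m s.
s = t ρ_ice / ρ_m = 852 m × 910.2/3372 = 230 m.

230 m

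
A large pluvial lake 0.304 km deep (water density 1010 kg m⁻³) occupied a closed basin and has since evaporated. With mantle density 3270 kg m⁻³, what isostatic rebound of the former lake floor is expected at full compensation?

u = d ρ_w/ρ_m = 0.304 km × 1010/3270 = 0.0939 km.

0.0939 km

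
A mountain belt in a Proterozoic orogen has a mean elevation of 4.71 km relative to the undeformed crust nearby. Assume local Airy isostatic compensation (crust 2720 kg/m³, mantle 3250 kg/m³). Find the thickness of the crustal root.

24.2 km

For local isostatic compensation: the weight of the topography is balanced by the buoyancy of the root, ρ_c h = (ρ_m − ρ_c) r.
r = h · ρ_c / (ρ_m − ρ_c) = 4.71 km × 2720 / (3250 − 2720) = 24.2 km.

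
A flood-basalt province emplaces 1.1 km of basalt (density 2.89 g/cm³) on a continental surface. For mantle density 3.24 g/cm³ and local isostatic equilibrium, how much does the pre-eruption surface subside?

0.981 km

Subaerial loading: s = t ρ_load / ρ_m.
s = 1.1 km × 2.89/3.24 = 0.981 km.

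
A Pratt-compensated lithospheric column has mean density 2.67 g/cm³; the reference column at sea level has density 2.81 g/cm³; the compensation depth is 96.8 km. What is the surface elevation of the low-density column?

5.08 km

ρ_ref D = ρ (D + h) → h = D (ρ_ref − ρ)/ρ.
h = 96.8 km × (2.81 − 2.67)/2.67 = 5.08 km.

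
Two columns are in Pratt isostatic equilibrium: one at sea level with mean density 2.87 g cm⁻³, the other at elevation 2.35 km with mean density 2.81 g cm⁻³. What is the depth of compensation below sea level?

ρ_ref D = ρ (D + h) → D (ρ_ref − ρ) = ρ h.
D = ρ h/(ρ_ref − ρ) = 2.81 × 2.35 km/(2.87 − 2.81) = 110 km.

110 km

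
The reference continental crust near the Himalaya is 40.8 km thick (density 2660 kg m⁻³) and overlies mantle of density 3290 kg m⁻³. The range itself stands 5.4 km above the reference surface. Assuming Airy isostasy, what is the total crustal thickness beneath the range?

Root depth r = h ρ_c / (ρ_m − ρ_c) = 5.4 km × 2660 / 630 = 22.8 km.
Total thickness = T + h + r = 40.8 km + 5.4 km + 22.8 km = 69 km.

69 km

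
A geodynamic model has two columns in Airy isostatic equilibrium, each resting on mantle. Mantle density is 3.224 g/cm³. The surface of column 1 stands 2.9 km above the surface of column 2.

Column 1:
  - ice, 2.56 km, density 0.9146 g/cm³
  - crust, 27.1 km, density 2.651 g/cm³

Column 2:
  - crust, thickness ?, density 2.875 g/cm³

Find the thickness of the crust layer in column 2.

Take the compensation level at the base of the deeper column (depth z_c below the surface of column 1) and equate Σ ρ_i t_i down to z_c; mantle fills any gap and the z_c terms cancel.
Column 1: 2.56×0.9146 + 27.1×2.651 + (z_c − 29.66)×3.224
Column 2: 2.9×0 + x×2.875 + (z_c − 2.9 − 0 − x)×3.224
The z_c×3.224 term appears on both sides and cancels. Collect the known terms of each column as K = Σ(ρt)_known − 3.224 × (depth of known layers): K_1 = 74.183476 − 3.224×29.66 = −21.440364; K_2 = 0 − 3.224×(2.9 + 0) = −9.3496.
Balance: K_1 = K_2 − x×(3.224 − 2.875), so x = (K_2 − K_1)/(3.224 − 2.875) = 12.0908/0.349 = 34.6 km.

34.6 km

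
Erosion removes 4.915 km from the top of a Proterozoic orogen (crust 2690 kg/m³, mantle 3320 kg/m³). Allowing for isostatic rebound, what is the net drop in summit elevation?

0.933 km

Rebound u = e ρ_c/ρ_m = 4.915 km × 2690/3320 = 3.982 km.
Net surface drop = e − u = 4.915 km − 3.982 km = e (ρ_m − ρ_c)/ρ_m = 0.933 km.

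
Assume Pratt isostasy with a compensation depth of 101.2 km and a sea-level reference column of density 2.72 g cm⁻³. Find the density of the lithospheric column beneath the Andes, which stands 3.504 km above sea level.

Pratt balance: ρ_ref D = ρ (D + h).
ρ = ρ_ref D/(D + h) = 2.72 × 101.2 km/(101.2 km + 3.504 km) = 2.63 g cm⁻³.

2.63 g cm⁻³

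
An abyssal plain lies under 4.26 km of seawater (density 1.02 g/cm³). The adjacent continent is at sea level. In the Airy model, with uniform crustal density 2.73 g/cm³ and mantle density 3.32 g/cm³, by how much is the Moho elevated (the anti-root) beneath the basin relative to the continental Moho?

12.3 km

Equating mass per unit area of the two columns: replacing crust with seawater at the top is compensated by replacing crust with mantle at the base: d (ρ_c − ρ_w) = a (ρ_m − ρ_c).
a = d (ρ_c − ρ_w)/(ρ_m − ρ_c) = 4.26 km × 1.71/0.59 = 12.3 km.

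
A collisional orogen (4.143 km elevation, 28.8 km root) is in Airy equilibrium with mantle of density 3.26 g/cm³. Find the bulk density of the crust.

ρ_c h = (ρ_m − ρ_c) r → ρ_c (h + r) = ρ_m r → ρ_c = ρ_m r / (h + r).
ρ_c = 3.26 × 28.8 km / (4.143 km + 28.8 km) = 2.85 g/cm³.

2.85 g/cm³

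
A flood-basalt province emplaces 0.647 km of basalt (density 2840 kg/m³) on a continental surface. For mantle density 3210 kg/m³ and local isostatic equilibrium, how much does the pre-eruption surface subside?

0.572 km

Subaerial loading: s = t ρ_load / ρ_m.
s = 0.647 km × 2840/3210 = 0.572 km.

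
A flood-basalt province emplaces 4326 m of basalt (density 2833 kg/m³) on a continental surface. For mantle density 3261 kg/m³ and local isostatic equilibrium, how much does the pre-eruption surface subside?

Subaerial loading: s = t ρ_load / ρ_m.
s = 4326 m × 2833/3261 = 3760 m.

3760 m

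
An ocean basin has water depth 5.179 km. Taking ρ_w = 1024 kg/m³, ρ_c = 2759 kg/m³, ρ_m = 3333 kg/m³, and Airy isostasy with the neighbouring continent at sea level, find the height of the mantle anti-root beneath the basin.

15.7 km

Isostatic balance requires: replacing crust with seawater at the top is compensated by replacing crust with mantle at the base: d (ρ_c − ρ_w) = a (ρ_m − ρ_c).
a = d (ρ_c − ρ_w)/(ρ_m − ρ_c) = 5.179 km × 1735/574 = 15.7 km.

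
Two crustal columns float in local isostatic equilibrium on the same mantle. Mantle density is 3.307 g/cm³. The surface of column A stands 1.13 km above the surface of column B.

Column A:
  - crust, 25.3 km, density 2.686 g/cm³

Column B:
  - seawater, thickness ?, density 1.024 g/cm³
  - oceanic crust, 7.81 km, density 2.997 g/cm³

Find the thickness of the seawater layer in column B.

Take the compensation level at the base of the deeper column (depth z_c below the surface of column A) and equate Σ ρ_i t_i down to z_c; mantle fills any gap and the z_c terms cancel.
Column A: 25.3×2.686 + (z_c − 25.3)×3.307
Column B: 1.13×0 + x×1.024 + 7.81×2.997 + (z_c − 1.13 − 7.81 − x)×3.307
The z_c×3.307 term appears on both sides and cancels. Collect the known terms of each column as K = Σ(ρt)_known − 3.307 × (depth of known layers): K_A = 67.9558 − 3.307×25.3 = −15.7113; K_B = 23.40657 − 3.307×(1.13 + 7.81) = −6.15801.
Balance: K_A = K_B − x×(3.307 − 1.024), so x = (K_B − K_A)/(3.307 − 1.024) = 9.55329/2.283 = 4.18 km.

4.18 km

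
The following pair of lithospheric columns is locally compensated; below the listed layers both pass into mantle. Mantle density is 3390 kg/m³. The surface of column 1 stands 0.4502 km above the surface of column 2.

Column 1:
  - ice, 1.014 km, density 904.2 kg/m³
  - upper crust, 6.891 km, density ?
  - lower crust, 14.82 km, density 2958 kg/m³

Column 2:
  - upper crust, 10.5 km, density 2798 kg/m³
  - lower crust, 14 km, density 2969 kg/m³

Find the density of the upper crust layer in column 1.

Take the compensation level at the base of the deeper column (depth z_c below the surface of column 1) and equate Σ ρ_i t_i down to z_c; mantle fills any gap and the z_c terms cancel.
Column 1: 1.014×904.2 + 6.891×ρ + 14.82×2958 + (z_c − 22.725)×3390
Column 2: 0.4502×0 + 10.5×2798 + 14×2969 + (z_c − 0.4502 − 24.5)×3390
The z_c×3390 term appears on both sides and cancels. Collect the known terms of each column as K = Σ(ρt)_known − 3390 × (depth of known layers): K_1 = 44754.4188 − 3390×22.725 = −32283.3312; K_2 = 70945 − 3390×(0.4502 + 24.5) = −13636.178.
Balance: K_1 + 6.891×ρ = K_2, so ρ = (K_2 − K_1)/6.891 = 18647.2/6.891 = 2710 kg/m³.

2710 kg/m³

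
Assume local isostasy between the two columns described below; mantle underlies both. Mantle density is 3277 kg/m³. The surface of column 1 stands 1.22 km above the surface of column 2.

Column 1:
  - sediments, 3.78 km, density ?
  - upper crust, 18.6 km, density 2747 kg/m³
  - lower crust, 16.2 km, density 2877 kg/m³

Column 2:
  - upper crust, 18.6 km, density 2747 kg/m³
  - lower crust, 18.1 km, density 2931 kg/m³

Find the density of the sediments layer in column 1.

2280 kg/m³

Take the compensation level at the base of the deeper column (depth z_c below the surface of column 1) and equate Σ ρ_i t_i down to z_c; mantle fills any gap and the z_c terms cancel.
Column 1: 3.78×ρ + 18.6×2747 + 16.2×2877 + (z_c − 38.58)×3277
Column 2: 1.22×0 + 18.6×2747 + 18.1×2931 + (z_c − 1.22 − 36.7)×3277
The z_c×3277 term appears on both sides and cancels. Collect the known terms of each column as K = Σ(ρt)_known − 3277 × (depth of known layers): K_1 = 97701.6 − 3277×38.58 = −28725.06; K_2 = 104145.3 − 3277×(1.22 + 36.7) = −20118.54.
Balance: K_1 + 3.78×ρ = K_2, so ρ = (K_2 − K_1)/3.78 = 8606.52/3.78 = 2280 kg/m³.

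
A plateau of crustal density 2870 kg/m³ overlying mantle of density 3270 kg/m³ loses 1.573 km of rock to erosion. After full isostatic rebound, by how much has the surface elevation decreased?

Rebound u = e ρ_c/ρ_m = 1.573 km × 2870/3270 = 1.381 km.
Net surface drop = e − u = 1.573 km − 1.381 km = e (ρ_m − ρ_c)/ρ_m = 0.192 km.

0.192 km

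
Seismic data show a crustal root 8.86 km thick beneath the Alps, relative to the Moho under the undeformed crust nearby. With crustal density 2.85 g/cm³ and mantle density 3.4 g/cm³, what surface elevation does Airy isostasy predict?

Equating mass per unit area of the two columns: ρ_c h = (ρ_m − ρ_c) r.
h = r (ρ_m − ρ_c) / ρ_c = 8.86 km × (3.4 − 2.85) / 2.85 = 1.71 km.

1.71 km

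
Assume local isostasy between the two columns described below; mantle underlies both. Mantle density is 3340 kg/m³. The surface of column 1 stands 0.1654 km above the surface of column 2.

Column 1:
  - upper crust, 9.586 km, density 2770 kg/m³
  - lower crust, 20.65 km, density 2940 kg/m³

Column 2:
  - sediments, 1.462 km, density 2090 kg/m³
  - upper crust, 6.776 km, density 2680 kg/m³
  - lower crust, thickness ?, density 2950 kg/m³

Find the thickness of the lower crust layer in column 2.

Take the compensation level at the base of the deeper column (depth z_c below the surface of column 1) and equate Σ ρ_i t_i down to z_c; mantle fills any gap and the z_c terms cancel.
Column 1: 9.586×2770 + 20.65×2940 + (z_c − 30.236)×3340
Column 2: 0.1654×0 + 1.462×2090 + 6.776×2680 + x×2950 + (z_c − 0.1654 − 8.238 − x)×3340
The z_c×3340 term appears on both sides and cancels. Collect the known terms of each column as K = Σ(ρt)_known − 3340 × (depth of known layers): K_1 = 87264.22 − 3340×30.236 = −13724.02; K_2 = 21215.26 − 3340×(0.1654 + 8.238) = −6852.096.
Balance: K_1 = K_2 − x×(3340 − 2950), so x = (K_2 − K_1)/(3340 − 2950) = 6871.92/390 = 17.6 km.

17.6 km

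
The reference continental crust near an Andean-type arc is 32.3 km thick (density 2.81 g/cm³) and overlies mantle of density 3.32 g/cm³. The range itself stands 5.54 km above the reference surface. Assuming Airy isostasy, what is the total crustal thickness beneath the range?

68.4 km

Root depth r = h ρ_c / (ρ_m − ρ_c) = 5.54 km × 2.81 / 0.51 = 30.52 km.
Total thickness = T + h + r = 32.3 km + 5.54 km + 30.52 km = 68.4 km.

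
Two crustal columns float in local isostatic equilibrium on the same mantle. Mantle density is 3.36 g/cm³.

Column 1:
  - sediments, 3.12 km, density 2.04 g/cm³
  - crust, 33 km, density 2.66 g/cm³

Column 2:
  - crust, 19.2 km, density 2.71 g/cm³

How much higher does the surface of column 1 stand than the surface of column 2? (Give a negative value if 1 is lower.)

4.39 km

For any compensation level in the mantle, the mantle terms cancel and isostasy reduces to e = (Σt_1 − Σt_2) − (Σ(ρt)_1 − Σ(ρt)_2) / ρ_m.
Σt_1 = 36.12 km; Σt_2 = 19.2 km; Σ(ρt)_1 = 94.1448; Σ(ρt)_2 = 52.032 (in km·g/cm³).
e = (36.12 − 19.2) − (94.1448 − 52.032) / 3.36 = 4.39 km.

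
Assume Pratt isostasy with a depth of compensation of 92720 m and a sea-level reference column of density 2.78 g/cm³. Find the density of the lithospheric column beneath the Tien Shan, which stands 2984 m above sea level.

2.69 g/cm³

Pratt balance: ρ_ref D = ρ (D + h).
ρ = ρ_ref D/(D + h) = 2.78 × 92720 m/(92720 m + 2984 m) = 2.69 g/cm³.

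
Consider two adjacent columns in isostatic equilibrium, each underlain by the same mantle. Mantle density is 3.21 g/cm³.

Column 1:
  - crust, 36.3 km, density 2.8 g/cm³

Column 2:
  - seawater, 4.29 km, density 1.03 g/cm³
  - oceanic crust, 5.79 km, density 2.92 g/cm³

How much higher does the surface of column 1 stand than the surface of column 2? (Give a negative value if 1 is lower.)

1.2 km

For any compensation level in the mantle, the mantle terms cancel and isostasy reduces to e = (Σt_1 − Σt_2) − (Σ(ρt)_1 − Σ(ρt)_2) / ρ_m.
Σt_1 = 36.3 km; Σt_2 = 10.08 km; Σ(ρt)_1 = 101.64; Σ(ρt)_2 = 21.3255 (in km·g/cm³).
e = (36.3 − 10.08) − (101.64 − 21.3255) / 3.21 = 1.2 km.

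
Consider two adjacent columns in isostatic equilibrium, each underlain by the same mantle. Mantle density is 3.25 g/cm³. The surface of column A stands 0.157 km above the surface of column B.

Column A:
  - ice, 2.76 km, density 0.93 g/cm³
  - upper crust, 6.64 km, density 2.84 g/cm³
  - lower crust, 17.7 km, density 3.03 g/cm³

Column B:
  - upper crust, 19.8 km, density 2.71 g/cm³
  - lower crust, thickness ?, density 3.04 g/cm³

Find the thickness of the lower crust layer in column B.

8.65 km

Take the compensation level at the base of the deeper column (depth z_c below the surface of column A) and equate Σ ρ_i t_i down to z_c; mantle fills any gap and the z_c terms cancel.
Column A: 2.76×0.93 + 6.64×2.84 + 17.7×3.03 + (z_c − 27.1)×3.25
Column B: 0.157×0 + 19.8×2.71 + x×3.04 + (z_c − 0.157 − 19.8 − x)×3.25
The z_c×3.25 term appears on both sides and cancels. Collect the known terms of each column as K = Σ(ρt)_known − 3.25 × (depth of known layers): K_A = 75.0554 − 3.25×27.1 = −13.0196; K_B = 53.658 − 3.25×(0.157 + 19.8) = −11.20225.
Balance: K_A = K_B − x×(3.25 − 3.04), so x = (K_B − K_A)/(3.25 − 3.04) = 1.81735/0.21 = 8.65 km.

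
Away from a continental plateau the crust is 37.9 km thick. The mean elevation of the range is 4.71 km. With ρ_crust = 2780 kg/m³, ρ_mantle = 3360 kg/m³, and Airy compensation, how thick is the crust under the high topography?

Root depth r = h ρ_c / (ρ_m − ρ_c) = 4.71 km × 2780 / 580 = 22.58 km.
Total thickness = T + h + r = 37.9 km + 4.71 km + 22.58 km = 65.2 km.

65.2 km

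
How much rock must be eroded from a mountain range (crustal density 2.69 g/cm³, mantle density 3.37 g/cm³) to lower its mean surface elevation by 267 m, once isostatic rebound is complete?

1320 m

Net drop Δ = e − u = e − e ρ_c/ρ_m = e (ρ_m − ρ_c)/ρ_m.
e = Δ ρ_m/(ρ_m − ρ_c) = 267 m × 3.37/0.68 = 1320 m.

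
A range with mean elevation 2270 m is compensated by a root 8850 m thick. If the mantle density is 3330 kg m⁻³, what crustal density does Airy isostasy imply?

ρ_c h = (ρ_m − ρ_c) r → ρ_c (h + r) = ρ_m r → ρ_c = ρ_m r / (h + r).
ρ_c = 3330 × 8850 m / (2270 m + 8850 m) = 2650 kg m⁻³.

2650 kg m⁻³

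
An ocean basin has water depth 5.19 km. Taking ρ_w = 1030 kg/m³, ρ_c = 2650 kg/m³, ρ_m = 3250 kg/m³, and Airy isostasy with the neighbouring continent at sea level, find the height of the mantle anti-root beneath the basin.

By Archimedes' principle applied to the lithosphere: replacing crust with seawater at the top is compensated by replacing crust with mantle at the base: d (ρ_c − ρ_w) = a (ρ_m − ρ_c).
a = d (ρ_c − ρ_w)/(ρ_m − ρ_c) = 5.19 km × 1620/600 = 14 km.

14 km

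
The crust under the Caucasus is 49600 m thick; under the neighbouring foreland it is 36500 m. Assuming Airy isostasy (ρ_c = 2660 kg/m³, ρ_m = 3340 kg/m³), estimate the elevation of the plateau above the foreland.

Excess crust Δ = 49600 m − 36500 m = 13100 m, split between elevation h and root r with h + r = Δ.
Airy balance ρ_c h = (ρ_m − ρ_c) r gives r = h ρ_c/(ρ_m − ρ_c), so h (1 + ρ_c/(ρ_m − ρ_c)) = Δ, i.e. h = Δ (ρ_m − ρ_c)/ρ_m.
h = 13100 m × 680/3340 = 2670 m.

2670 m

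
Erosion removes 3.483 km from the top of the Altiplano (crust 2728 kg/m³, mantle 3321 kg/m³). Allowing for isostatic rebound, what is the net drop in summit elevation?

Rebound u = e ρ_c/ρ_m = 3.483 km × 2728/3321 = 2.861 km.
Net surface drop = e − u = 3.483 km − 2.861 km = e (ρ_m − ρ_c)/ρ_m = 0.622 km.

0.622 km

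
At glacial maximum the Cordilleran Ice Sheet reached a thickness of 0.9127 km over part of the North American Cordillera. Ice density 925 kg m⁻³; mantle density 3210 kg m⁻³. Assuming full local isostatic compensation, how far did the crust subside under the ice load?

By Archimedes' principle applied to the lithosphere: the ice load ρ_ice t is balanced by mantle displaced below, ρ_m s.
s = t ρ_ice / ρ_m = 0.9127 km × 925/3210 = 0.263 km.

0.263 km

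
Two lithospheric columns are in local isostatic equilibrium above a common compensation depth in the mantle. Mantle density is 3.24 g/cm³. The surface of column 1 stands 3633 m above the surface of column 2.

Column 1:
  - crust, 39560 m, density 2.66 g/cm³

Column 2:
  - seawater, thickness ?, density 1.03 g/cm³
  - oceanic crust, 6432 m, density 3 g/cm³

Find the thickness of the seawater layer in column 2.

Take the compensation level at the base of the deeper column (depth z_c below the surface of column 1) and equate Σ ρ_i t_i down to z_c; mantle fills any gap and the z_c terms cancel.
Column 1: 39560×2.66 + (z_c − 39560)×3.24
Column 2: 3633×0 + x×1.03 + 6432×3 + (z_c − 3633 − 6432 − x)×3.24
The z_c×3.24 term appears on both sides and cancels. Collect the known terms of each column as K = Σ(ρt)_known − 3.24 × (depth of known layers): K_1 = 105229.6 − 3.24×39560 = −22944.8; K_2 = 19296 − 3.24×(3633 + 6432) = −13314.6.
Balance: K_1 = K_2 − x×(3.24 − 1.03), so x = (K_2 − K_1)/(3.24 − 1.03) = 9630.2/2.21 = 4360 m.

4360 m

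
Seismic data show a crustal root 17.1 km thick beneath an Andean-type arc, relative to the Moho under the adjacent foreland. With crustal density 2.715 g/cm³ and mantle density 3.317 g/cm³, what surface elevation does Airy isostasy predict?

3.79 km

By Archimedes' principle applied to the lithosphere: ρ_c h = (ρ_m − ρ_c) r.
h = r (ρ_m − ρ_c) / ρ_c = 17.1 km × (3.317 − 2.715) / 2.715 = 3.79 km.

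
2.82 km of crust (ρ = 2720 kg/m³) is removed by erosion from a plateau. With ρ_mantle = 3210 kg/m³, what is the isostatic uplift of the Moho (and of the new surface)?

2.39 km

Unloading: uplift u = e ρ_c/ρ_m = 2.82 km × 2720/3210 = 2.39 km.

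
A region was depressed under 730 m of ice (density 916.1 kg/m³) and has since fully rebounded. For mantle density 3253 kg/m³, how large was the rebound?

206 m

Removing the load lets mantle flow back in; uplift u satisfies ρ_ice t = ρ_m u.
u = t ρ_ice/ρ_m = 730 m × 916.1/3253 = 206 m.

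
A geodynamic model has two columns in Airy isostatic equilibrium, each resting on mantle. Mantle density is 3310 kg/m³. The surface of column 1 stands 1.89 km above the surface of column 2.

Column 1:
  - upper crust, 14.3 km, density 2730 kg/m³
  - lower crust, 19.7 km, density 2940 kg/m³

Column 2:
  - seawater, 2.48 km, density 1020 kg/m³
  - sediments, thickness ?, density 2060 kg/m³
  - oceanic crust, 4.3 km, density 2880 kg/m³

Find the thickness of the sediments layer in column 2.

Take the compensation level at the base of the deeper column (depth z_c below the surface of column 1) and equate Σ ρ_i t_i down to z_c; mantle fills any gap and the z_c terms cancel.
Column 1: 14.3×2730 + 19.7×2940 + (z_c − 34)×3310
Column 2: 1.89×0 + 2.48×1020 + x×2060 + 4.3×2880 + (z_c − 1.89 − 6.78 − x)×3310
The z_c×3310 term appears on both sides and cancels. Collect the known terms of each column as K = Σ(ρt)_known − 3310 × (depth of known layers): K_1 = 96957 − 3310×34 = −15583; K_2 = 14913.6 − 3310×(1.89 + 6.78) = −13784.1.
Balance: K_1 = K_2 − x×(3310 − 2060), so x = (K_2 − K_1)/(3310 − 2060) = 1798.9/1250 = 1.44 km.

1.44 km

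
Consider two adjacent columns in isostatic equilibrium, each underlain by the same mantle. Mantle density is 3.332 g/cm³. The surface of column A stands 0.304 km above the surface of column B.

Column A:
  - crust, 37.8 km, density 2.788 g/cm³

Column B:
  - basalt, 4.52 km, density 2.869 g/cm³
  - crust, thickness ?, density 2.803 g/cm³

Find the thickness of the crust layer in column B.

Take the compensation level at the base of the deeper column (depth z_c below the surface of column A) and equate Σ ρ_i t_i down to z_c; mantle fills any gap and the z_c terms cancel.
Column A: 37.8×2.788 + (z_c − 37.8)×3.332
Column B: 0.304×0 + 4.52×2.869 + x×2.803 + (z_c − 0.304 − 4.52 − x)×3.332
The z_c×3.332 term appears on both sides and cancels. Collect the known terms of each column as K = Σ(ρt)_known − 3.332 × (depth of known layers): K_A = 105.3864 − 3.332×37.8 = −20.5632; K_B = 12.96788 − 3.332×(0.304 + 4.52) = −3.105688.
Balance: K_A = K_B − x×(3.332 − 2.803), so x = (K_B − K_A)/(3.332 − 2.803) = 17.4575/0.529 = 33 km.

33 km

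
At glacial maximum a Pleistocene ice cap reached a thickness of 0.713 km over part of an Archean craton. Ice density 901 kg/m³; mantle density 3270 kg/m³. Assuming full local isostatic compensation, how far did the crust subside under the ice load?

Balancing pressure at the compensation depth: the ice load ρ_ice t is balanced by mantle displaced below, ρ_m s.
s = t ρ_ice / ρ_m = 0.713 km × 901/3270 = 0.196 km.

0.196 km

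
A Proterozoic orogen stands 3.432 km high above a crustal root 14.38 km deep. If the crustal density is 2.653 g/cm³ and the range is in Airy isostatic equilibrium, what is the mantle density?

Airy balance: ρ_c h = (ρ_m − ρ_c) r → ρ_m = ρ_c (1 + h/r).
ρ_m = 2.653 × (1 + 3.432 km/14.38 km) = 3.29 g/cm³.

3.29 g/cm³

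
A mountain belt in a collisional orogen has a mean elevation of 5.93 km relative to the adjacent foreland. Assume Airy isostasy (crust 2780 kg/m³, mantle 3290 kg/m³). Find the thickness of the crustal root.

32.3 km

Balancing pressure at the compensation depth: the weight of the topography is balanced by the buoyancy of the root, ρ_c h = (ρ_m − ρ_c) r.
r = h · ρ_c / (ρ_m − ρ_c) = 5.93 km × 2780 / (3290 − 2780) = 32.3 km.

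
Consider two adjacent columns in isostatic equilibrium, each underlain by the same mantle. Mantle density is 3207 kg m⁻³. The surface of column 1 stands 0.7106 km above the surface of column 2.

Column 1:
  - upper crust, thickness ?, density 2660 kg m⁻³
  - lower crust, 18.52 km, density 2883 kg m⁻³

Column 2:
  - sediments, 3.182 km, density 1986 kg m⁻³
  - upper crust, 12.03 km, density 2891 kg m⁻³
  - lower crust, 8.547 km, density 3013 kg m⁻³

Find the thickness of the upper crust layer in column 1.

Take the compensation level at the base of the deeper column (depth z_c below the surface of column 1) and equate Σ ρ_i t_i down to z_c; mantle fills any gap and the z_c terms cancel.
Column 1: x×2660 + 18.52×2883 + (z_c − 18.52 − x)×3207
Column 2: 0.7106×0 + 3.182×1986 + 12.03×2891 + 8.547×3013 + (z_c − 0.7106 − 23.759)×3207
The z_c×3207 term appears on both sides and cancels. Collect the known terms of each column as K = Σ(ρt)_known − 3207 × (depth of known layers): K_1 = 53393.16 − 3207×18.52 = −6000.48; K_2 = 66850.293 − 3207×(0.7106 + 23.759) = −11623.7142.
Balance: K_1 − x×(3207 − 2660) = K_2, so x = (K_1 − K_2)/(3207 − 2660) = 5623.23/547 = 10.3 km.

10.3 km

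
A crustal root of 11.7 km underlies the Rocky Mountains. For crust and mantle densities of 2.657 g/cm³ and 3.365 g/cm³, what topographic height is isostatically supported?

3.12 km

Balancing pressure at the compensation depth: ρ_c h = (ρ_m − ρ_c) r.
h = r (ρ_m − ρ_c) / ρ_c = 11.7 km × (3.365 − 2.657) / 2.657 = 3.12 km.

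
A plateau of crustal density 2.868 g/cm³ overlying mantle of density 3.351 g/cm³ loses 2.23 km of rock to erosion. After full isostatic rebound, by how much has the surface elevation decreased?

Rebound u = e ρ_c/ρ_m = 2.23 km × 2.868/3.351 = 1.909 km.
Net surface drop = e − u = 2.23 km − 1.909 km = e (ρ_m − ρ_c)/ρ_m = 0.321 km.

0.321 km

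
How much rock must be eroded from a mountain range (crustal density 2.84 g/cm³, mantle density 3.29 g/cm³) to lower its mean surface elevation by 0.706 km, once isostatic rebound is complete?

5.16 km

Net drop Δ = e − u = e − e ρ_c/ρ_m = e (ρ_m − ρ_c)/ρ_m.
e = Δ ρ_m/(ρ_m − ρ_c) = 0.706 km × 3.29/0.45 = 5.16 km.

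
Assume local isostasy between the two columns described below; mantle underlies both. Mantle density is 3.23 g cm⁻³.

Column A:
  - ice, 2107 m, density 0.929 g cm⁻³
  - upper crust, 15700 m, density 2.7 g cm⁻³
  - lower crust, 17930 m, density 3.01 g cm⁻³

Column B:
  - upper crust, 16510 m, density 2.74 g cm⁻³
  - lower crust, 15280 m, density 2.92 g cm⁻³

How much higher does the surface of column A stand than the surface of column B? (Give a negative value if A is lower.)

For any compensation level in the mantle, the mantle terms cancel and isostasy reduces to e = (Σt_A − Σt_B) − (Σ(ρt)_A − Σ(ρt)_B) / ρ_m.
Σt_A = 35737 m; Σt_B = 31790 m; Σ(ρt)_A = 98316.703; Σ(ρt)_B = 89855 (in m·g cm⁻³).
e = (35737 − 31790) − (98316.703 − 89855) / 3.23 = 1330 m.

1330 m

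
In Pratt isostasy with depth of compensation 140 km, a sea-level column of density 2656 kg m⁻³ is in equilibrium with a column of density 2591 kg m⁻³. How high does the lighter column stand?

3.51 km

ρ_ref D = ρ (D + h) → h = D (ρ_ref − ρ)/ρ.
h = 140 km × (2656 − 2591)/2591 = 3.51 km.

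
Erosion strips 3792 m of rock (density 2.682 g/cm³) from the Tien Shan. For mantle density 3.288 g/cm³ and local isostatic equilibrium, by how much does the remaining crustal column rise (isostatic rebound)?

Unloading: uplift u = e ρ_c/ρ_m = 3792 m × 2.682/3.288 = 3090 m.

3090 m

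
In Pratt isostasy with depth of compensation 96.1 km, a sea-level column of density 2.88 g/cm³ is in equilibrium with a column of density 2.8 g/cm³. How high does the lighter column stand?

2.75 km

ρ_ref D = ρ (D + h) → h = D (ρ_ref − ρ)/ρ.
h = 96.1 km × (2.88 − 2.8)/2.8 = 2.75 km.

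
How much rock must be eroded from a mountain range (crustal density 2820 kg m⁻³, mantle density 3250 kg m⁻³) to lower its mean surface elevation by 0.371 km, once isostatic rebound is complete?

2.8 km

Net drop Δ = e − u = e − e ρ_c/ρ_m = e (ρ_m − ρ_c)/ρ_m.
e = Δ ρ_m/(ρ_m − ρ_c) = 0.371 km × 3250/430 = 2.8 km.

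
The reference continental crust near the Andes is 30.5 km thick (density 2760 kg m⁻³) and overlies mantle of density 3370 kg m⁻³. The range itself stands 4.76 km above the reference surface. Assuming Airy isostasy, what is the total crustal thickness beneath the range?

56.8 km

Root depth r = h ρ_c / (ρ_m − ρ_c) = 4.76 km × 2760 / 610 = 21.54 km.
Total thickness = T + h + r = 30.5 km + 4.76 km + 21.54 km = 56.8 km.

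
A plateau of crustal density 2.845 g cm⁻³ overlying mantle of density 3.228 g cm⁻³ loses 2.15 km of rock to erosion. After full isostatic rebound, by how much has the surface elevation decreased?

0.255 km

Rebound u = e ρ_c/ρ_m = 2.15 km × 2.845/3.228 = 1.895 km.
Net surface drop = e − u = 2.15 km − 1.895 km = e (ρ_m − ρ_c)/ρ_m = 0.255 km.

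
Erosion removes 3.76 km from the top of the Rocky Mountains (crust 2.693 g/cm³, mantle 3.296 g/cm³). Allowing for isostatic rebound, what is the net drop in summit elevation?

Rebound u = e ρ_c/ρ_m = 3.76 km × 2.693/3.296 = 3.072 km.
Net surface drop = e − u = 3.76 km − 3.072 km = e (ρ_m − ρ_c)/ρ_m = 0.688 km.

0.688 km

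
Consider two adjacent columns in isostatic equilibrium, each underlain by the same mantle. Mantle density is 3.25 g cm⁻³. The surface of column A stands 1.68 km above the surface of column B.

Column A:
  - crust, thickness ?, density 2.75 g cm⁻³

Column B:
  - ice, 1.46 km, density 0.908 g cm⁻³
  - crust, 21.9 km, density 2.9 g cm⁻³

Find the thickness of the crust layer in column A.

33.1 km

Take the compensation level at the base of the deeper column (depth z_c below the surface of column A) and equate Σ ρ_i t_i down to z_c; mantle fills any gap and the z_c terms cancel.
Column A: x×2.75 + (z_c − 0 − x)×3.25
Column B: 1.68×0 + 1.46×0.908 + 21.9×2.9 + (z_c − 1.68 − 23.36)×3.25
The z_c×3.25 term appears on both sides and cancels. Collect the known terms of each column as K = Σ(ρt)_known − 3.25 × (depth of known layers): K_A = 0 − 3.25×0 = 0; K_B = 64.83568 − 3.25×(1.68 + 23.36) = −16.54432.
Balance: K_A − x×(3.25 − 2.75) = K_B, so x = (K_A − K_B)/(3.25 − 2.75) = 16.5443/0.5 = 33.1 km.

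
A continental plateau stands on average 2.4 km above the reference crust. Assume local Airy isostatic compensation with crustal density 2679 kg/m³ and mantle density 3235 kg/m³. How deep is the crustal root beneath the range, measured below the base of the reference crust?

For local isostatic compensation: the weight of the topography is balanced by the buoyancy of the root, ρ_c h = (ρ_m − ρ_c) r.
r = h · ρ_c / (ρ_m − ρ_c) = 2.4 km × 2679 / (3235 − 2679) = 11.6 km.

11.6 km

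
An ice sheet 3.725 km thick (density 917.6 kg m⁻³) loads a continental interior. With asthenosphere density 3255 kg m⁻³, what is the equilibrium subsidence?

1.05 km

Isostatic balance requires: the ice load ρ_ice t is balanced by mantle displaced below, ρ_m s.
s = t ρ_ice / ρ_m = 3.725 km × 917.6/3255 = 1.05 km.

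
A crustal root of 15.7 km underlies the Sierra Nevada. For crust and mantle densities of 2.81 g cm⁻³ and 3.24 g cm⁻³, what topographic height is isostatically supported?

2.4 km

Balancing pressure at the compensation depth: ρ_c h = (ρ_m − ρ_c) r.
h = r (ρ_m − ρ_c) / ρ_c = 15.7 km × (3.24 − 2.81) / 2.81 = 2.4 km.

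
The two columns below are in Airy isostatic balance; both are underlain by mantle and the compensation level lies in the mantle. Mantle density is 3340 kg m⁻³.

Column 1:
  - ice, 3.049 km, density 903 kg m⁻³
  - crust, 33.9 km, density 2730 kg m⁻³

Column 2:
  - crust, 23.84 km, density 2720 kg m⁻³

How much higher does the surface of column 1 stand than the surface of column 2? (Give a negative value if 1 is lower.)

For any compensation level in the mantle, the mantle terms cancel and isostasy reduces to e = (Σt_1 − Σt_2) − (Σ(ρt)_1 − Σ(ρt)_2) / ρ_m.
Σt_1 = 36.949 km; Σt_2 = 23.84 km; Σ(ρt)_1 = 95300.247; Σ(ρt)_2 = 64844.8 (in km·kg m⁻³).
e = (36.949 − 23.84) − (95300.247 − 64844.8) / 3340 = 3.99 km.

3.99 km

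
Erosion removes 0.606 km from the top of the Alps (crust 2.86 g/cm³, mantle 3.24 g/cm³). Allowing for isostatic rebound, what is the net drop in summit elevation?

Rebound u = e ρ_c/ρ_m = 0.606 km × 2.86/3.24 = 0.5349 km.
Net surface drop = e − u = 0.606 km − 0.5349 km = e (ρ_m − ρ_c)/ρ_m = 0.0711 km.

0.0711 km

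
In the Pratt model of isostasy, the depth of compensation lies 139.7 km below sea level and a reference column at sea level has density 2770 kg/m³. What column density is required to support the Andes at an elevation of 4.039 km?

Pratt balance: ρ_ref D = ρ (D + h).
ρ = ρ_ref D/(D + h) = 2770 × 139.7 km/(139.7 km + 4.039 km) = 2690 kg/m³.

2690 kg/m³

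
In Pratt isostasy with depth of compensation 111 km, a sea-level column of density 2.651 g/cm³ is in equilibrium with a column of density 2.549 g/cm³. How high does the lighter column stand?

4.44 km

ρ_ref D = ρ (D + h) → h = D (ρ_ref − ρ)/ρ.
h = 111 km × (2.651 − 2.549)/2.549 = 4.44 km.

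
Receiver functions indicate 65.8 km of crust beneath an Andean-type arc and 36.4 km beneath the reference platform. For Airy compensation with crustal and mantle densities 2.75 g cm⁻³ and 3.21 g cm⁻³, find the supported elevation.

4.21 km

Excess crust Δ = 65.8 km − 36.4 km = 29.4 km, split between elevation h and root r with h + r = Δ.
Airy balance ρ_c h = (ρ_m − ρ_c) r gives r = h ρ_c/(ρ_m − ρ_c), so h (1 + ρ_c/(ρ_m − ρ_c)) = Δ, i.e. h = Δ (ρ_m − ρ_c)/ρ_m.
h = 29.4 km × 0.46/3.21 = 4.21 km.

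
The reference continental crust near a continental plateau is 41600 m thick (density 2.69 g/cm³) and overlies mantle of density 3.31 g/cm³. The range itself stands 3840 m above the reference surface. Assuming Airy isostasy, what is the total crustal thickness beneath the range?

Root depth r = h ρ_c / (ρ_m − ρ_c) = 3840 m × 2.69 / 0.62 = 16660 m.
Total thickness = T + h + r = 41600 m + 3840 m + 16660 m = 62100 m.

62100 m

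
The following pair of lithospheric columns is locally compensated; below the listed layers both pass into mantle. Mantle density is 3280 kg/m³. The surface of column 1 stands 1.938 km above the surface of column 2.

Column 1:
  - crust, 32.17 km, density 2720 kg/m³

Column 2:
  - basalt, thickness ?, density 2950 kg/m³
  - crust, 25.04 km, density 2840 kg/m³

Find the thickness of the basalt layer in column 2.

1.94 km

Take the compensation level at the base of the deeper column (depth z_c below the surface of column 1) and equate Σ ρ_i t_i down to z_c; mantle fills any gap and the z_c terms cancel.
Column 1: 32.17×2720 + (z_c − 32.17)×3280
Column 2: 1.938×0 + x×2950 + 25.04×2840 + (z_c − 1.938 − 25.04 − x)×3280
The z_c×3280 term appears on both sides and cancels. Collect the known terms of each column as K = Σ(ρt)_known − 3280 × (depth of known layers): K_1 = 87502.4 − 3280×32.17 = −18015.2; K_2 = 71113.6 − 3280×(1.938 + 25.04) = −17374.24.
Balance: K_1 = K_2 − x×(3280 − 2950), so x = (K_2 − K_1)/(3280 − 2950) = 640.96/330 = 1.94 km.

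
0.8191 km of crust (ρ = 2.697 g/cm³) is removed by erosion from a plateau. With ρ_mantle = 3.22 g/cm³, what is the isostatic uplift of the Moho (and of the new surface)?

Unloading: uplift u = e ρ_c/ρ_m = 0.8191 km × 2.697/3.22 = 0.686 km.

0.686 km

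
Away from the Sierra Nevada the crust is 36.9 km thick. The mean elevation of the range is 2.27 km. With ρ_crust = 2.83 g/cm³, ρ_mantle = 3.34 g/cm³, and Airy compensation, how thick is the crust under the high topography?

Root depth r = h ρ_c / (ρ_m − ρ_c) = 2.27 km × 2.83 / 0.51 = 12.6 km.
Total thickness = T + h + r = 36.9 km + 2.27 km + 12.6 km = 51.8 km.

51.8 km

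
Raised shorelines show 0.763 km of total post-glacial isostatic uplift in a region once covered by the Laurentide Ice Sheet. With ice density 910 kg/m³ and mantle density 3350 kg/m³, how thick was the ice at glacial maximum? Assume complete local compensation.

u = t ρ_ice/ρ_m → t = u ρ_m/ρ_ice = 0.763 km × 3350/910 = 2.81 km.

2.81 km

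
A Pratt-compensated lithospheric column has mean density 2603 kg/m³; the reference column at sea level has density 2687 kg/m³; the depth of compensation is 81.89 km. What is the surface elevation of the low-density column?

2.64 km

ρ_ref D = ρ (D + h) → h = D (ρ_ref − ρ)/ρ.
h = 81.89 km × (2687 − 2603)/2603 = 2.64 km.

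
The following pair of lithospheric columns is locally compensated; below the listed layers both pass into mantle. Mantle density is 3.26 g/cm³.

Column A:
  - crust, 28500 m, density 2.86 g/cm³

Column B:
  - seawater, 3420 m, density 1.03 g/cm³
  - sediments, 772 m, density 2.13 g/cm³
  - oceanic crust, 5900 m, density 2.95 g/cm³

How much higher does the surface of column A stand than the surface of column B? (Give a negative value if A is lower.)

For any compensation level in the mantle, the mantle terms cancel and isostasy reduces to e = (Σt_A − Σt_B) − (Σ(ρt)_A − Σ(ρt)_B) / ρ_m.
Σt_A = 28500 m; Σt_B = 10092 m; Σ(ρt)_A = 81510; Σ(ρt)_B = 22571.96 (in m·g/cm³).
e = (28500 − 10092) − (81510 − 22571.96) / 3.26 = 329 m.

329 m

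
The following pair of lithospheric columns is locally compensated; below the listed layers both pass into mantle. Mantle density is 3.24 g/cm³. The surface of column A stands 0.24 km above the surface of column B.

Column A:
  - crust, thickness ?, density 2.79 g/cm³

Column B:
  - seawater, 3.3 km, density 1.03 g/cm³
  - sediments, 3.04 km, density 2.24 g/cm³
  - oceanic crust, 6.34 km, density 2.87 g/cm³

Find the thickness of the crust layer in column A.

Take the compensation level at the base of the deeper column (depth z_c below the surface of column A) and equate Σ ρ_i t_i down to z_c; mantle fills any gap and the z_c terms cancel.
Column A: x×2.79 + (z_c − 0 − x)×3.24
Column B: 0.24×0 + 3.3×1.03 + 3.04×2.24 + 6.34×2.87 + (z_c − 0.24 − 12.68)×3.24
The z_c×3.24 term appears on both sides and cancels. Collect the known terms of each column as K = Σ(ρt)_known − 3.24 × (depth of known layers): K_A = 0 − 3.24×0 = 0; K_B = 28.4044 − 3.24×(0.24 + 12.68) = −13.4564.
Balance: K_A − x×(3.24 − 2.79) = K_B, so x = (K_A − K_B)/(3.24 − 2.79) = 13.4564/0.45 = 29.9 km.

29.9 km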